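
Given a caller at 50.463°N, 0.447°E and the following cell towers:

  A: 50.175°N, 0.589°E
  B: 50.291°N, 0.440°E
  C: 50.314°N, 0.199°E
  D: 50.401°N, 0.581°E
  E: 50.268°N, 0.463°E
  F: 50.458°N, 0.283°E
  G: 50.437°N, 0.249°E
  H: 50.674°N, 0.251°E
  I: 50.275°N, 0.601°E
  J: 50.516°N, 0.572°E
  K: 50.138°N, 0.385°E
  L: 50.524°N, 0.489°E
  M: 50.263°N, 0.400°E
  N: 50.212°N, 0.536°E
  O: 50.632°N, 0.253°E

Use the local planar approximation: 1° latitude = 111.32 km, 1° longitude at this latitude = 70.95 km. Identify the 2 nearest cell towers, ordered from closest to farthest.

L, J

Distances from 50.463°N, 0.447°E:
A: √((-0.288·111.32)² + (0.142·70.95)²) = √(1027.85386 + 101.50361) = 33.606 km
B: √((-0.172·111.32)² + (-0.007·70.95)²) = √(366.60914 + 0.24666) = 19.153 km
C: √((-0.149·111.32)² + (-0.248·70.95)²) = √(275.11795 + 309.60514) = 24.181 km
D: √((-0.062·111.32)² + (0.134·70.95)²) = √(47.63540 + 90.38875) = 11.748 km
E: √((-0.195·111.32)² + (0.016·70.95)²) = √(471.21121 + 1.28868) = 21.737 km
F: √((-0.005·111.32)² + (-0.164·70.95)²) = √(0.30980 + 135.39184) = 11.649 km
G: √((-0.026·111.32)² + (-0.198·70.95)²) = √(8.37709 + 197.34911) = 14.343 km
H: √((0.211·111.32)² + (-0.196·70.95)²) = √(551.71057 + 193.38240) = 27.296 km
I: √((-0.188·111.32)² + (0.154·70.95)²) = √(437.98788 + 119.38403) = 23.609 km
J: √((0.053·111.32)² + (0.125·70.95)²) = √(34.80953 + 78.65473) = 10.652 km
K: √((-0.325·111.32)² + (-0.062·70.95)²) = √(1308.92004 + 19.35032) = 36.445 km
L: √((0.061·111.32)² + (0.042·70.95)²) = √(46.11116 + 8.87980) = 7.416 km
M: √((-0.200·111.32)² + (-0.047·70.95)²) = √(495.68570 + 11.11989) = 22.512 km
N: √((-0.251·111.32)² + (0.089·70.95)²) = √(780.71736 + 39.87354) = 28.646 km
O: √((0.169·111.32)² + (-0.194·70.95)²) = √(353.93198 + 189.45595) = 23.311 km
Sorted: L (7.416 km) < J (10.652 km) < F (11.649 km) < D (11.748 km) < …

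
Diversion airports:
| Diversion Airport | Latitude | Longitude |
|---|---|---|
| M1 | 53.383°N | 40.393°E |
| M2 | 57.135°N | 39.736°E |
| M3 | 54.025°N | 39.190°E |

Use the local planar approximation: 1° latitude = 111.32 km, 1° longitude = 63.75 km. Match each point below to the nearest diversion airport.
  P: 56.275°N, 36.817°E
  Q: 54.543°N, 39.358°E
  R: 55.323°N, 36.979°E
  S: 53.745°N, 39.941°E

P at 56.275°N, 36.817°E:
  M1: 394.479 km
  M2: 209.269 km
  M3: 292.610 km
  → nearest: M2 (209.269 km)
Q at 54.543°N, 39.358°E:
  M1: 145.012 km
  M2: 289.546 km
  M3: 58.650 km
  → nearest: M3 (58.650 km)
R at 55.323°N, 36.979°E:
  M1: 306.606 km
  M2: 267.542 km
  M3: 201.855 km
  → nearest: M3 (201.855 km)
S at 53.745°N, 39.941°E:
  M1: 49.540 km
  M2: 377.601 km
  M3: 57.129 km
  → nearest: M1 (49.540 km)

P→M2; Q→M3; R→M3; S→M1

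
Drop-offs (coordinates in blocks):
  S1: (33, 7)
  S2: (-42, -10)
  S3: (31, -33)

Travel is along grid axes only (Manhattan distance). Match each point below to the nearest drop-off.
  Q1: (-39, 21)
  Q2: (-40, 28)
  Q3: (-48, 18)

Q1→S2; Q2→S2; Q3→S2

Q1 at (-39, 21):
  S1: |72| + |-14| = 72 + 14 = 86 blocks
  S2: |-3| + |-31| = 3 + 31 = 34 blocks
  S3: |70| + |-54| = 70 + 54 = 124 blocks
  → nearest: S2 (34 blocks)
Q2 at (-40, 28):
  S1: |73| + |-21| = 73 + 21 = 94 blocks
  S2: |-2| + |-38| = 2 + 38 = 40 blocks
  S3: |71| + |-61| = 71 + 61 = 132 blocks
  → nearest: S2 (40 blocks)
Q3 at (-48, 18):
  S1: |81| + |-11| = 81 + 11 = 92 blocks
  S2: |6| + |-28| = 6 + 28 = 34 blocks
  S3: |79| + |-51| = 79 + 51 = 130 blocks
  → nearest: S2 (34 blocks)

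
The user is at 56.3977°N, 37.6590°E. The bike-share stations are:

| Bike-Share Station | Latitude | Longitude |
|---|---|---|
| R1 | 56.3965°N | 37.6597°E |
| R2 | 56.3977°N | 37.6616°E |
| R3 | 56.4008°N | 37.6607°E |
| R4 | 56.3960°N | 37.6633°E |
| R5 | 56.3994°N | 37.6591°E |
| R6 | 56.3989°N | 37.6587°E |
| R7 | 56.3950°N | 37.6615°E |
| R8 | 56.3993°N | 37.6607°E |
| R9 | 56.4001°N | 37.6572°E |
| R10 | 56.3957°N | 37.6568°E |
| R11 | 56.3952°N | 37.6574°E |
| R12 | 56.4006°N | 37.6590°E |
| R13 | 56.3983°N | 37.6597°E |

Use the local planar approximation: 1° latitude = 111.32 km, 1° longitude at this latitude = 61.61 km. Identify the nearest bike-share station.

Distances from 56.3977°N, 37.6590°E:
R1: 0.1404 km
R2: 0.1602 km
R3: 0.3606 km
R4: 0.3256 km
R5: 0.1893 km
R6: 0.1349 km
R7: 0.3377 km
R8: 0.2066 km
R9: 0.2893 km
R10: 0.2607 km
R11: 0.2952 km
R12: 0.3228 km
R13: 0.0795 km
Minimum: R13 at 0.0795 km.

R13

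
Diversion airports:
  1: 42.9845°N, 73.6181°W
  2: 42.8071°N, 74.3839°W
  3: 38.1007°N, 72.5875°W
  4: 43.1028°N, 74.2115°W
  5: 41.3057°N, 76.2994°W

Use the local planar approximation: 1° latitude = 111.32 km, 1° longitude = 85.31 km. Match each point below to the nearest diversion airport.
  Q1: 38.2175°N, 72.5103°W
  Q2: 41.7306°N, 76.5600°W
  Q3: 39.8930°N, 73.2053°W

Q1→3; Q2→5; Q3→3

Q1 at 38.2175°N, 72.5103°W:
  1: √((4.7670·111.32)² + (-1.1078·85.31)²) = √(281602.625227 + 8931.463043) = 539.0121 km
  2: √((4.5896·111.32)² + (-1.8736·85.31)²) = √(261033.393333 + 25547.807749) = 535.3328 km
  3: √((-0.1168·111.32)² + (-0.0772·85.31)²) = √(169.056581 + 43.374500) = 14.5750 km
  4: √((4.8853·111.32)² + (-1.7012·85.31)²) = √(295752.804808 + 21062.534617) = 562.8635 km
  5: √((3.0882·111.32)² + (-3.7891·85.31)²) = √(118183.604808 + 104489.347730) = 471.8824 km
  → nearest: 3 (14.5750 km)
Q2 at 41.7306°N, 76.5600°W:
  1: √((1.2539·111.32)² + (2.9419·85.31)²) = √(19483.734373 + 62987.692181) = 287.1784 km
  2: √((1.0765·111.32)² + (2.1761·85.31)²) = √(14360.662103 + 34463.357236) = 220.9616 km
  3: √((-3.6299·111.32)² + (3.9725·85.31)²) = √(163281.024619 + 114849.126291) = 527.3805 km
  4: √((1.3722·111.32)² + (2.3485·85.31)²) = √(23333.571883 + 40140.336875) = 251.9403 km
  5: √((-0.4249·111.32)² + (0.2606·85.31)²) = √(2237.277513 + 494.252309) = 52.2640 km
  → nearest: 5 (52.2640 km)
Q3 at 39.8930°N, 73.2053°W:
  1: √((3.0915·111.32)² + (-0.4128·85.31)²) = √(118436.317892 + 1240.164402) = 345.9429 km
  2: √((2.9141·111.32)² + (-1.1786·85.31)²) = √(105233.810671 + 10109.571716) = 339.6224 km
  3: √((-1.7923·111.32)² + (0.6178·85.31)²) = √(39807.765919 + 2777.766218) = 206.3626 km
  4: √((3.2098·111.32)² + (-1.0062·85.31)²) = √(127673.963489 + 7368.320530) = 367.4810 km
  5: √((1.4127·111.32)² + (-3.0941·85.31)²) = √(24731.262416 + 69673.652080) = 307.2538 km
  → nearest: 3 (206.3626 km)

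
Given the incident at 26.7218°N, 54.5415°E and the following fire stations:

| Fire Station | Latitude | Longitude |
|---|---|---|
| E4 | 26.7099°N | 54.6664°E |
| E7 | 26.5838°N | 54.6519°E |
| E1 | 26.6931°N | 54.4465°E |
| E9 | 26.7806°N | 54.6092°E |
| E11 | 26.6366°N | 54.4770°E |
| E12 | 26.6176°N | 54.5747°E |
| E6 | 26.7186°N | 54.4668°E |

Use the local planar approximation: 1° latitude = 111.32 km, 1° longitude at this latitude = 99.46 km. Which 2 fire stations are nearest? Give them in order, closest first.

E6, E9

Distances from 26.7218°N, 54.5415°E:
E4: √((-0.0119·111.32)² + (0.1249·99.46)²) = √(1.754851 + 154.319848) = 12.4930 km
E7: √((-0.1380·111.32)² + (0.1104·99.46)²) = √(235.995960 + 120.568833) = 18.8829 km
E1: √((-0.0287·111.32)² + (-0.0950·99.46)²) = √(10.207284 + 89.277932) = 9.9742 km
E9: √((0.0588·111.32)² + (0.0677·99.46)²) = √(42.845089 + 45.339241) = 9.3907 km
E11: √((-0.0852·111.32)² + (-0.0645·99.46)²) = √(89.955057 + 41.154406) = 11.4503 km
E12: √((-0.1042·111.32)² + (0.0332·99.46)²) = √(134.549421 + 10.903679) = 12.0604 km
E6: √((-0.0032·111.32)² + (-0.0747·99.46)²) = √(0.126896 + 55.199877) = 7.4382 km
Sorted: E6 (7.4382 km) < E9 (9.3907 km) < E1 (9.9742 km) < E11 (11.4503 km) < …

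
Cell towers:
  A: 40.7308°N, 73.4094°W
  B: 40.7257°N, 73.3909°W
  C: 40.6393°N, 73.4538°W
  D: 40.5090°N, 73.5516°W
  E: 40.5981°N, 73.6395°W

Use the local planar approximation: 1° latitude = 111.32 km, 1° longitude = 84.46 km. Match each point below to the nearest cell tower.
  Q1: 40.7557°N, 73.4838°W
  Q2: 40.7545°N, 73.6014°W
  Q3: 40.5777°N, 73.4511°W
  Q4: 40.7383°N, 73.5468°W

Q1 at 40.7557°N, 73.4838°W:
  A: 6.8680 km
  B: 8.5275 km
  C: 13.2031 km
  D: 28.0533 km
  E: 21.9255 km
  → nearest: A (6.8680 km)
Q2 at 40.7545°N, 73.6014°W:
  A: 16.4295 km
  B: 18.0656 km
  C: 17.8848 km
  D: 27.6508 km
  E: 17.7053 km
  → nearest: A (16.4295 km)
Q3 at 40.5777°N, 73.4511°W:
  A: 17.4032 km
  B: 17.2421 km
  C: 6.8611 km
  D: 11.4253 km
  E: 16.0735 km
  → nearest: C (6.8611 km)
Q4 at 40.7383°N, 73.5468°W:
  A: 11.6348 km
  B: 13.2418 km
  C: 13.5334 km
  D: 25.5289 km
  E: 17.4608 km
  → nearest: A (11.6348 km)

Q1→A; Q2→A; Q3→C; Q4→A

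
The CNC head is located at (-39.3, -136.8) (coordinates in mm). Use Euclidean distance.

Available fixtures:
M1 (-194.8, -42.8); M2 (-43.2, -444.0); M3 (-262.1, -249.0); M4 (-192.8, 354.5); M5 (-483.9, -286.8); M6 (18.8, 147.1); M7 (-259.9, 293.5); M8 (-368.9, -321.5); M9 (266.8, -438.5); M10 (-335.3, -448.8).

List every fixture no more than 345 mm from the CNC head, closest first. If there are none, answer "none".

M1, M3, M6, M2

Distances from (-39.3, -136.8):
M1: √((-155.5)² + (94.0)²) = √(24180.250 + 8836.000) = 181.7 mm
M2: √((-3.9)² + (-307.2)²) = √(15.210 + 94371.840) = 307.2 mm
M3: √((-222.8)² + (-112.2)²) = √(49639.840 + 12588.840) = 249.5 mm
M4: √((-153.5)² + (491.3)²) = √(23562.250 + 241375.690) = 514.7 mm
M5: √((-444.6)² + (-150.0)²) = √(197669.160 + 22500.000) = 469.2 mm
M6: √((58.1)² + (283.9)²) = √(3375.610 + 80599.210) = 289.8 mm
M7: √((-220.6)² + (430.3)²) = √(48664.360 + 185158.090) = 483.6 mm
M8: √((-329.6)² + (-184.7)²) = √(108636.160 + 34114.090) = 377.8 mm
M9: √((306.1)² + (-301.7)²) = √(93697.210 + 91022.890) = 429.8 mm
M10: √((-296.0)² + (-312.0)²) = √(87616.000 + 97344.000) = 430.1 mm
Threshold 345 mm: M1 (181.7 mm), M3 (249.5 mm), M6 (289.8 mm), M2 (307.2 mm) are within range.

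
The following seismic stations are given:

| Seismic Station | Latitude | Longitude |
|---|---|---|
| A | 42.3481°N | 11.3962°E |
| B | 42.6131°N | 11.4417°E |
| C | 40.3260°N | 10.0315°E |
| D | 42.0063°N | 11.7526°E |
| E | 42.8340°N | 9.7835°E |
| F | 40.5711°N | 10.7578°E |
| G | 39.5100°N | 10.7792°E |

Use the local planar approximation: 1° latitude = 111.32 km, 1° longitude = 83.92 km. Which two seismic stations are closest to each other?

Pairwise distances:
A–B: √((0.2650·111.32)² + (0.0455·83.92)²) = √(870.238200 + 14.579873) = 29.7459 km
A–C: √((-2.0221·111.32)² + (-1.3647·83.92)²) = √(50670.087434 + 13116.118553) = 252.5593 km
A–D: √((-0.3418·111.32)² + (0.3564·83.92)²) = √(1447.739794 + 894.553545) = 48.3972 km
A–E: √((0.4859·111.32)² + (-1.6127·83.92)²) = √(2925.770074 + 18316.315778) = 145.7466 km
A–F: √((-1.7770·111.32)² + (-0.6384·83.92)²) = √(39131.027429 + 2870.230050) = 204.9421 km
A–G: √((-2.8381·111.32)² + (-0.6170·83.92)²) = √(99816.372476 + 2681.027560) = 320.1522 km
B–C: √((-2.2871·111.32)² + (-1.4102·83.92)²) = √(64821.145742 + 14005.298549) = 280.7605 km
B–D: √((-0.6068·111.32)² + (0.3109·83.92)²) = √(4562.864159 + 680.726088) = 72.4126 km
B–E: √((0.2209·111.32)² + (-1.6582·83.92)²) = √(604.697018 + 19364.432413) = 141.3122 km
B–F: √((-2.0420·111.32)² + (-0.6839·83.92)²) = √(51672.309262 + 3293.943593) = 234.4488 km
B–G: √((-3.1031·111.32)² + (-0.6625·83.92)²) = √(119326.784529 + 3091.026409) = 349.8826 km
C–D: √((1.6803·111.32)² + (1.7211·83.92)²) = √(34988.075105 + 20861.386031) = 236.3249 km
C–E: √((2.5080·111.32)² + (-0.2480·83.92)²) = √(77947.368793 + 433.146004) = 279.9652 km
C–F: √((0.2451·111.32)² + (0.7263·83.92)²) = √(744.445686 + 3715.036104) = 66.7794 km
C–G: √((-0.8160·111.32)² + (0.7477·83.92)²) = √(8251.382370 + 3937.184001) = 110.4018 km
D–E: √((0.8277·111.32)² + (-1.9691·83.92)²) = √(8489.699254 + 27306.528706) = 189.1989 km
D–F: √((-1.4352·111.32)² + (-0.9948·83.92)²) = √(25525.323019 + 6969.514140) = 180.2632 km
D–G: √((-2.4963·111.32)² + (-0.9734·83.92)²) = √(77221.805014 + 6672.884906) = 289.6458 km
E–F: √((-2.2629·111.32)² + (0.9743·83.92)²) = √(63456.646943 + 6685.230032) = 264.8431 km
E–G: √((-3.3240·111.32)² + (0.9957·83.92)²) = √(136920.483966 + 6982.130546) = 379.3450 km
F–G: √((-1.0611·111.32)² + (0.0214·83.92)²) = √(13952.724671 + 3.225214) = 118.1353 km
Closest pair: A–B at 29.7459 km.

A and B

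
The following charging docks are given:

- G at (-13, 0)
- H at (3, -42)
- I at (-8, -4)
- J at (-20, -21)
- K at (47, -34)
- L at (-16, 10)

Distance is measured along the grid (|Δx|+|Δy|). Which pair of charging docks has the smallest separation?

G and I

Pairwise distances:
G–H: |16| + |-42| = 16 + 42 = 58
G–I: |5| + |-4| = 5 + 4 = 9
G–J: |-7| + |-21| = 7 + 21 = 28
G–K: |60| + |-34| = 60 + 34 = 94
G–L: |-3| + |10| = 3 + 10 = 13
H–I: |-11| + |38| = 11 + 38 = 49
H–J: |-23| + |21| = 23 + 21 = 44
H–K: |44| + |8| = 44 + 8 = 52
H–L: |-19| + |52| = 19 + 52 = 71
I–J: |-12| + |-17| = 12 + 17 = 29
I–K: |55| + |-30| = 55 + 30 = 85
I–L: |-8| + |14| = 8 + 14 = 22
J–K: |67| + |-13| = 67 + 13 = 80
J–L: |4| + |31| = 4 + 31 = 35
K–L: |-63| + |44| = 63 + 44 = 107
Closest pair: G–I at 9.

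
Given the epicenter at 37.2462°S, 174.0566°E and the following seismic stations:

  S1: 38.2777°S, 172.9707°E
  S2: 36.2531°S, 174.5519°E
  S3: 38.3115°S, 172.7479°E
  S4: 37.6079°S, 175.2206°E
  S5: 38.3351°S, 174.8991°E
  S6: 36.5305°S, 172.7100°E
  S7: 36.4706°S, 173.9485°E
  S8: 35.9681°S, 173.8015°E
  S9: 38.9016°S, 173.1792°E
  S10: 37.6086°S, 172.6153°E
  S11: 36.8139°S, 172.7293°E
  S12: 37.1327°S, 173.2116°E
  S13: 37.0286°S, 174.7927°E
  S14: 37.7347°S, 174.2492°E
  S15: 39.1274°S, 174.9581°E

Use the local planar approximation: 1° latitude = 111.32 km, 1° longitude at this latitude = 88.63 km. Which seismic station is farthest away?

Distances from 37.2462°S, 174.0566°E:
S1: √((-1.0315·111.32)² + (-1.0859·88.63)²) = √(13185.143474 + 9262.776067) = 149.8263 km
S2: √((0.9931·111.32)² + (0.4953·88.63)²) = √(12221.720825 + 1927.072947) = 118.9487 km
S3: √((-1.0653·111.32)² + (-1.3087·88.63)²) = √(14063.397408 + 13453.698890) = 165.8828 km
S4: √((-0.3617·111.32)² + (1.1640·88.63)²) = √(1621.225451 + 10643.083251) = 110.7443 km
S5: √((-1.0889·111.32)² + (0.8425·88.63)²) = √(14693.403022 + 5575.724639) = 142.3697 km
S6: √((0.7157·111.32)² + (-1.3466·88.63)²) = √(6347.583605 + 14244.221515) = 143.4984 km
S7: √((0.7756·111.32)² + (-0.1081·88.63)²) = √(7454.559683 + 91.793702) = 86.8697 km
S8: √((1.2781·111.32)² + (-0.2551·88.63)²) = √(20243.055463 + 511.190078) = 144.0633 km
S9: √((-1.6554·111.32)² + (-0.8774·88.63)²) = √(33958.797016 + 6047.233786) = 200.0151 km
S10: √((-0.3624·111.32)² + (-1.4413·88.63)²) = √(1627.506656 + 16318.125612) = 133.9613 km
S11: √((0.4323·111.32)² + (-1.3273·88.63)²) = √(2315.884342 + 13838.839975) = 127.1012 km
S12: √((0.1135·111.32)² + (-0.8450·88.63)²) = √(159.638676 + 5608.864089) = 75.9507 km
S13: √((0.2176·111.32)² + (0.7361·88.63)²) = √(586.764969 + 4256.328451) = 69.5923 km
S14: √((-0.4885·111.32)² + (0.1926·88.63)²) = √(2957.164823 + 291.389611) = 56.9961 km
S15: √((-1.8812·111.32)² + (0.9015·88.63)²) = √(43854.719290 + 6384.001211) = 224.1400 km
Maximum: S15 at 224.1400 km.

S15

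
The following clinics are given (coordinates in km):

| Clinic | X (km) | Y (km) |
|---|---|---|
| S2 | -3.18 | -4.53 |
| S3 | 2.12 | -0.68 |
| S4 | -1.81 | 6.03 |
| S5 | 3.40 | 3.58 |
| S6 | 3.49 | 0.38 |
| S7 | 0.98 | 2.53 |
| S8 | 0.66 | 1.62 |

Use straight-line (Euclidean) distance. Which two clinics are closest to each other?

S7 and S8

Pairwise distances:
S2–S3: 6.55 km
S2–S4: 10.65 km
S2–S5: 10.44 km
S2–S6: 8.28 km
S2–S7: 8.19 km
S2–S8: 7.25 km
S3–S4: 7.78 km
S3–S5: 4.45 km
S3–S6: 1.73 km
S3–S7: 3.41 km
S3–S8: 2.72 km
S4–S5: 5.76 km
S4–S6: 7.75 km
S4–S7: 4.48 km
S4–S8: 5.05 km
S5–S6: 3.20 km
S5–S7: 2.64 km
S5–S8: 3.37 km
S6–S7: 3.30 km
S6–S8: 3.09 km
S7–S8: 0.96 km
Closest pair: S7–S8 at 0.96 km.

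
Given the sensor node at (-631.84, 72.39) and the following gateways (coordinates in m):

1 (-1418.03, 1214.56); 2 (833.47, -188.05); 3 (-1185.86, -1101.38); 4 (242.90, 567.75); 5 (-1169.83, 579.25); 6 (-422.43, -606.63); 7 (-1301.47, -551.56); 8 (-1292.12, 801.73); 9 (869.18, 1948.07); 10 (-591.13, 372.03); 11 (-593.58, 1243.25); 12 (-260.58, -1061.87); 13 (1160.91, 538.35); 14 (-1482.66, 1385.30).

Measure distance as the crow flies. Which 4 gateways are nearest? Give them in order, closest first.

Distances from (-631.84, 72.39):
1: 1386.60 m
2: 1488.27 m
3: 1297.95 m
4: 1005.26 m
5: 739.15 m
6: 710.58 m
7: 915.27 m
8: 983.82 m
9: 2402.34 m
10: 302.39 m
11: 1171.48 m
12: 1193.47 m
13: 1852.32 m
14: 1564.49 m
Sorted: 10 (302.39 m) < 6 (710.58 m) < 5 (739.15 m) < 7 (915.27 m) < 8 (983.82 m) < 4 (1005.26 m) < …

10, 6, 5, 7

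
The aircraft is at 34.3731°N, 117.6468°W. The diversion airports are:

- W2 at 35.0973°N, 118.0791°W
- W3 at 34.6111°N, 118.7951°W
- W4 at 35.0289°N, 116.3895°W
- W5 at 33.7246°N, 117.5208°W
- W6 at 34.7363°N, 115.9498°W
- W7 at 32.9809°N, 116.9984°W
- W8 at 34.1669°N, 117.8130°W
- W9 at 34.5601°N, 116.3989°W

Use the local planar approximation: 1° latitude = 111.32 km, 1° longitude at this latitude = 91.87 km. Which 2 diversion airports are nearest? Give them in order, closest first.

Distances from 34.3731°N, 117.6468°W:
W2: √((0.7242·111.32)² + (-0.4323·91.87)²) = √(6499.252895 + 1577.313077) = 89.8697 km
W3: √((0.2380·111.32)² + (-1.1483·91.87)²) = √(701.940514 + 11129.051763) = 108.7704 km
W4: √((0.6558·111.32)² + (1.2573·91.87)²) = √(5329.533789 + 13342.132947) = 136.6443 km
W5: √((-0.6485·111.32)² + (0.1260·91.87)²) = √(5211.543369 + 133.994978) = 73.1132 km
W6: √((0.3632·111.32)² + (1.6970·91.87)²) = √(1634.700047 + 24305.867013) = 161.0608 km
W7: √((-1.3922·111.32)² + (0.6484·91.87)²) = √(24018.708652 + 3548.407145) = 166.0335 km
W8: √((-0.2062·111.32)² + (-0.1662·91.87)²) = √(526.894563 + 233.136070) = 27.5687 km
W9: √((0.1870·111.32)² + (1.2479·91.87)²) = √(433.340828 + 13143.378118) = 116.5192 km
Sorted: W8 (27.5687 km) < W5 (73.1132 km) < W2 (89.8697 km) < W3 (108.7704 km) < …

W8, W5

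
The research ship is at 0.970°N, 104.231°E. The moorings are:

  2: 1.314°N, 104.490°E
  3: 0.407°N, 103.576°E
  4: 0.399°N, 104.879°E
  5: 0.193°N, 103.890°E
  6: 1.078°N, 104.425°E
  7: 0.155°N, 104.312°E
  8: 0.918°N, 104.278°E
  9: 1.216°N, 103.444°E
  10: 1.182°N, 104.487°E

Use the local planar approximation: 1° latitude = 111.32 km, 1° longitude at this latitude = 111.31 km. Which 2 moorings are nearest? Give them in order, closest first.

8, 6

Distances from 0.970°N, 104.231°E:
2: √((0.344·111.32)² + (0.259·111.31)²) = √(1466.43656 + 831.12796) = 47.933 km
3: √((-0.563·111.32)² + (-0.655·111.31)²) = √(3927.92498 + 5315.58375) = 96.143 km
4: √((-0.571·111.32)² + (0.648·111.31)²) = √(4040.34650 + 5202.57533) = 96.140 km
5: √((-0.777·111.32)² + (-0.341·111.31)²) = √(7481.49574 + 1440.71183) = 94.457 km
6: √((0.108·111.32)² + (0.194·111.31)²) = √(144.54195 + 466.30688) = 24.715 km
7: √((-0.815·111.32)² + (0.081·111.31)²) = √(8231.17079 + 81.29024) = 91.173 km
8: √((-0.052·111.32)² + (0.047·111.31)²) = √(33.50835 + 27.36932) = 7.802 km
9: √((0.246·111.32)² + (-0.787·111.31)²) = √(749.92289 + 7673.92994) = 91.782 km
10: √((0.212·111.32)² + (0.256·111.31)²) = √(556.95245 + 811.98554) = 36.999 km
Sorted: 8 (7.802 km) < 6 (24.715 km) < 10 (36.999 km) < 2 (47.933 km) < …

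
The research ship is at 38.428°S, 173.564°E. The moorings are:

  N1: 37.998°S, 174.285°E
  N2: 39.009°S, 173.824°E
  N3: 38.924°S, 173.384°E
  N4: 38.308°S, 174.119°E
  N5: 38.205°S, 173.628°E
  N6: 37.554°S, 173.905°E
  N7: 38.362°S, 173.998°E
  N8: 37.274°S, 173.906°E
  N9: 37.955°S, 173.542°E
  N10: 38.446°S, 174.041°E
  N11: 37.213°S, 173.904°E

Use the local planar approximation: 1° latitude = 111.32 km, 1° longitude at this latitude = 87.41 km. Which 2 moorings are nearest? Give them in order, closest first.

N5, N7

Distances from 38.428°S, 173.564°E:
N1: 79.140 km
N2: 68.554 km
N3: 57.413 km
N4: 50.318 km
N5: 25.447 km
N6: 101.757 km
N7: 38.641 km
N8: 131.896 km
N9: 52.689 km
N10: 41.743 km
N11: 138.480 km
Sorted: N5 (25.447 km) < N7 (38.641 km) < N10 (41.743 km) < N4 (50.318 km) < …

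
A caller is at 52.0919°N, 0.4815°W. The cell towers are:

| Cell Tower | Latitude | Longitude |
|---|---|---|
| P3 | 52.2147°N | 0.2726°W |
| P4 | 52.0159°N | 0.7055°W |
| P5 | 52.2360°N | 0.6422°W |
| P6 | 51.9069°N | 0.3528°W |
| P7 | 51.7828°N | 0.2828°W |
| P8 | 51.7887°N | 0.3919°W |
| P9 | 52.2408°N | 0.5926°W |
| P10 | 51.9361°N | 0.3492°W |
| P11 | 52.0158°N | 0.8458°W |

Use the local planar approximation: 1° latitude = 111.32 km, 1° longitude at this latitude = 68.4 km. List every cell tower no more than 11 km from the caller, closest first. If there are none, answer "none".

none

Distances from 52.0919°N, 0.4815°W:
P3: 19.7747 km
P4: 17.5022 km
P5: 19.4459 km
P6: 22.3968 km
P7: 36.9959 km
P8: 34.3041 km
P9: 18.2345 km
P10: 19.5625 km
P11: 26.3188 km
Threshold 11 km: none within range.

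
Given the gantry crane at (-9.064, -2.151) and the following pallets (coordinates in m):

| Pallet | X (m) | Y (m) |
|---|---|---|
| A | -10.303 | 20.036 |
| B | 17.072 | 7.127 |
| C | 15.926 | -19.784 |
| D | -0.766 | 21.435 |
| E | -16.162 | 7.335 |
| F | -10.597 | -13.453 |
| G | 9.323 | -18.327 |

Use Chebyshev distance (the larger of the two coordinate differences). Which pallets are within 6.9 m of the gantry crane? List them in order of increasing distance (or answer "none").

Distances from (-9.064, -2.151):
A: 22.187 m
B: 26.136 m
C: 24.990 m
D: 23.586 m
E: 9.486 m
F: 11.302 m
G: 18.387 m
Threshold 6.9 m: none within range.

none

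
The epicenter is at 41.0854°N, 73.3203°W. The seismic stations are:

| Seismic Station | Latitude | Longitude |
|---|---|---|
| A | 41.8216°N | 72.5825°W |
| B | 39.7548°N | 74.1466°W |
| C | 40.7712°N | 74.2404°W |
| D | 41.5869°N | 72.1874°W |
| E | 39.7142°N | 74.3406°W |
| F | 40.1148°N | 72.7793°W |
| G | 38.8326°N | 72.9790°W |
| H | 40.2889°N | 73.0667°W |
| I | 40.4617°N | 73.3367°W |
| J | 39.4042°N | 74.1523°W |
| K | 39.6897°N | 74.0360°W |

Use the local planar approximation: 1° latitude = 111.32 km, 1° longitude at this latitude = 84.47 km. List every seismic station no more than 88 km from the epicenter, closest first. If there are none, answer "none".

I, C

Distances from 41.0854°N, 73.3203°W:
A: 102.9585 km
B: 163.7435 km
C: 85.2285 km
D: 110.7898 km
E: 175.2923 km
F: 117.3138 km
G: 252.4334 km
H: 91.2174 km
I: 69.4441 km
J: 199.9118 km
K: 166.7167 km
Threshold 88 km: I (69.4441 km), C (85.2285 km) are within range.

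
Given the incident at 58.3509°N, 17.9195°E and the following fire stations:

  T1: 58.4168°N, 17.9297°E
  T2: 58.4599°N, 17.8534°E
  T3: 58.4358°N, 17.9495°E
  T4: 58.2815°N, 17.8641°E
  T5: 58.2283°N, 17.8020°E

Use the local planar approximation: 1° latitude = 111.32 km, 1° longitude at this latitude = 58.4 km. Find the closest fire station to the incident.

T1

Distances from 58.3509°N, 17.9195°E:
T1: √((0.0659·111.32)² + (0.0102·58.4)²) = √(53.816720 + 0.354835) = 7.3601 km
T2: √((0.1090·111.32)² + (-0.0661·58.4)²) = √(147.231044 + 14.901453) = 12.7331 km
T3: √((0.0849·111.32)² + (0.0300·58.4)²) = √(89.322686 + 3.069504) = 9.6121 km
T4: √((-0.0694·111.32)² + (-0.0554·58.4)²) = √(59.685019 + 10.467554) = 8.3757 km
T5: √((-0.1226·111.32)² + (-0.1175·58.4)²) = √(186.263318 + 47.087044) = 15.2758 km
Minimum: T1 at 7.3601 km.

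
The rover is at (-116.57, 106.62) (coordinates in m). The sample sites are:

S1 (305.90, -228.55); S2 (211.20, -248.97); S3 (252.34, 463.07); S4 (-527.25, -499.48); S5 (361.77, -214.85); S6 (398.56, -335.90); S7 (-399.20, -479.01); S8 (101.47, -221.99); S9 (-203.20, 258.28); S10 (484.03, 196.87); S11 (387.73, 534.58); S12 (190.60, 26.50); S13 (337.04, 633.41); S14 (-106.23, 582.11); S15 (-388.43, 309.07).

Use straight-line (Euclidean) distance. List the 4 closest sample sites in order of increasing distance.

Distances from (-116.57, 106.62):
S1: 539.28 m
S2: 483.61 m
S3: 512.98 m
S4: 732.13 m
S5: 576.33 m
S6: 679.10 m
S7: 650.26 m
S8: 394.37 m
S9: 174.66 m
S10: 607.34 m
S11: 661.41 m
S12: 317.45 m
S13: 695.18 m
S14: 475.60 m
S15: 338.96 m
Sorted: S9 (174.66 m) < S12 (317.45 m) < S15 (338.96 m) < S8 (394.37 m) < S14 (475.60 m) < S2 (483.61 m) < …

S9, S12, S15, S8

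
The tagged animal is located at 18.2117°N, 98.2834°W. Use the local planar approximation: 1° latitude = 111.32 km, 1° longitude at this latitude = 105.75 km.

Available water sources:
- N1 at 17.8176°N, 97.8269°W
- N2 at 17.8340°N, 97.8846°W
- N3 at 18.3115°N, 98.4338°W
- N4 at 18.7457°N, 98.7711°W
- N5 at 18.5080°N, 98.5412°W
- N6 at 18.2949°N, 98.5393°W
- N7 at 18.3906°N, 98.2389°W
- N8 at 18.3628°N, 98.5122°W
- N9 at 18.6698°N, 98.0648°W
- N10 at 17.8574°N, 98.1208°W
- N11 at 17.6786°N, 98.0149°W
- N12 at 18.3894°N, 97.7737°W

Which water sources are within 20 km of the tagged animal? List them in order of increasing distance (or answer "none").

Distances from 18.2117°N, 98.2834°W:
N1: √((-0.3941·111.32)² + (0.4565·105.75)²) = √(1924.683242 + 2330.463556) = 65.2315 km
N2: √((-0.3777·111.32)² + (0.3988·105.75)²) = √(1767.829452 + 1778.570364) = 59.5517 km
N3: √((0.0998·111.32)² + (-0.1504·105.75)²) = √(123.426234 + 252.962663) = 19.4007 km
N4: √((0.5340·111.32)² + (-0.4877·105.75)²) = √(3533.693758 + 2659.905842) = 78.6994 km
N5: √((0.2963·111.32)² + (-0.2578·105.75)²) = √(1087.951908 + 743.235728) = 42.7924 km
N6: √((0.0832·111.32)² + (-0.2559·105.75)²) = √(85.781384 + 732.320723) = 28.6025 km
N7: √((0.1789·111.32)² + (0.0445·105.75)²) = √(396.613120 + 22.145260) = 20.4636 km
N8: √((0.1511·111.32)² + (-0.2288·105.75)²) = √(282.927605 + 585.427059) = 29.4679 km
N9: √((0.4581·111.32)² + (0.2186·105.75)²) = √(2600.560603 + 534.393377) = 55.9907 km
N10: √((-0.3543·111.32)² + (0.1626·105.75)²) = √(1555.566923 + 295.666306) = 43.0260 km
N11: √((-0.5331·111.32)² + (0.2685·105.75)²) = √(3521.792469 + 806.212138) = 65.7876 km
N12: √((0.1777·111.32)² + (0.5097·105.75)²) = √(391.310274 + 2905.293546) = 57.4161 km
Threshold 20 km: N3 (19.4007 km) is within range.

N3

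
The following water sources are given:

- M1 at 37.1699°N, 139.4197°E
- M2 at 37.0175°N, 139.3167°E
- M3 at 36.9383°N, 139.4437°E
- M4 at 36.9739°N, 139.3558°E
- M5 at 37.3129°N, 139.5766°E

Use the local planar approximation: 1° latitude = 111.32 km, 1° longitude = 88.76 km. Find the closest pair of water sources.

M2 and M4

Pairwise distances:
M2–M4: 5.9667 km
M3–M4: 8.7508 km
M2–M3: 14.3109 km
M1–M2: 19.2717 km
M1–M5: 21.1507 km
M1–M4: 22.5439 km
M1–M3: 25.8696 km
M2–M5: 40.1686 km
M4–M5: 42.5230 km
M3–M5: 43.3368 km
Closest pair: M2–M4 at 5.9667 km.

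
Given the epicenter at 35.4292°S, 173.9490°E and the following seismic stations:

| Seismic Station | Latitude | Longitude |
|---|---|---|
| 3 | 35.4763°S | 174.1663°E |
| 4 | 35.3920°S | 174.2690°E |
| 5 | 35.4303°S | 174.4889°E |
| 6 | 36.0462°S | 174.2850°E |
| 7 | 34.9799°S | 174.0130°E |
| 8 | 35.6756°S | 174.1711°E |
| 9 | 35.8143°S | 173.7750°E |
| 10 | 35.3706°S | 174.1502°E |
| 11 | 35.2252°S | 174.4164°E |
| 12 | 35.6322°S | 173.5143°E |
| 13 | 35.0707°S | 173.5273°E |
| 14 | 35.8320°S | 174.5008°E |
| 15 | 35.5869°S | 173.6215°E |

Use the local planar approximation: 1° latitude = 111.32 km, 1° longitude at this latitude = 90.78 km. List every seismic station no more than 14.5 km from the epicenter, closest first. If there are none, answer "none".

Distances from 35.4292°S, 173.9490°E:
3: √((-0.0471·111.32)² + (0.2173·90.78)²) = √(27.490853 + 389.134566) = 20.4114 km
4: √((0.0372·111.32)² + (0.3200·90.78)²) = √(17.148742 + 843.879260) = 29.3433 km
5: √((-0.0011·111.32)² + (0.5399·90.78)²) = √(0.014994 + 2402.188103) = 49.0123 km
6: √((-0.6170·111.32)² + (0.3360·90.78)²) = √(4717.552298 + 930.376884) = 75.1527 km
7: √((0.4493·111.32)² + (0.0640·90.78)²) = √(2501.607858 + 33.755170) = 50.3524 km
8: √((-0.2464·111.32)² + (0.2221·90.78)²) = √(752.363646 + 406.515841) = 34.0423 km
9: √((-0.3851·111.32)² + (-0.1740·90.78)²) = √(1837.779626 + 249.504770) = 45.6868 km
10: √((0.0586·111.32)² + (0.2012·90.78)²) = √(42.554121 + 333.607887) = 19.3949 km
11: √((0.2040·111.32)² + (0.4674·90.78)²) = √(515.711398 + 1800.353440) = 48.1255 km
12: √((-0.2030·111.32)² + (-0.4347·90.78)²) = √(510.667796 + 1557.254653) = 45.4744 km
13: √((0.3585·111.32)² + (-0.4217·90.78)²) = √(1592.666024 + 1465.505858) = 55.3007 km
14: √((-0.4028·111.32)² + (0.5518·90.78)²) = √(2010.598337 + 2509.248938) = 67.2298 km
15: √((-0.1577·111.32)² + (-0.3275·90.78)²) = √(308.183783 + 883.899657) = 34.5266 km
Threshold 14.5 km: none within range.

none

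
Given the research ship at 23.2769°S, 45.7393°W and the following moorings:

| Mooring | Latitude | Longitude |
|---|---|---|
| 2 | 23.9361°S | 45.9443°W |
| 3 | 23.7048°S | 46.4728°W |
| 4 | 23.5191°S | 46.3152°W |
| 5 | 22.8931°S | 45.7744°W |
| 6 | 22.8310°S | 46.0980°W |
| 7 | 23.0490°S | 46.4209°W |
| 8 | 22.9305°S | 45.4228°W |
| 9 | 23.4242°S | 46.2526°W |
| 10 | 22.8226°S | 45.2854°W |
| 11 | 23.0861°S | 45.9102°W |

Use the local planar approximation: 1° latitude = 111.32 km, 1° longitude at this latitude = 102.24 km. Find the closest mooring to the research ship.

11

Distances from 23.2769°S, 45.7393°W:
2: √((-0.6592·111.32)² + (-0.2050·102.24)²) = √(5384.939058 + 439.288065) = 76.3166 km
3: √((-0.4279·111.32)² + (-0.7335·102.24)²) = √(2268.981570 + 5623.956048) = 88.8422 km
4: √((-0.2422·111.32)² + (-0.5759·102.24)²) = √(726.933483 + 3466.856284) = 64.7595 km
5: √((0.3838·111.32)² + (-0.0351·102.24)²) = √(1825.392812 + 12.878222) = 42.8751 km
6: √((0.4459·111.32)² + (-0.3587·102.24)²) = √(2463.890142 + 1344.944722) = 61.7158 km
7: √((0.2279·111.32)² + (-0.6816·102.24)²) = √(643.628173 + 4856.247864) = 74.1611 km
8: √((0.3464·111.32)² + (0.3165·102.24)²) = √(1486.969847 + 1047.102292) = 50.3396 km
9: √((-0.1473·111.32)² + (-0.5133·102.24)²) = √(268.875907 + 2754.128568) = 54.9819 km
10: √((0.4543·111.32)² + (0.4539·102.24)²) = √(2557.595558 + 2153.585146) = 68.6380 km
11: √((0.1908·111.32)² + (-0.1709·102.24)²) = √(451.131483 + 305.299299) = 27.5033 km
Minimum: 11 at 27.5033 km.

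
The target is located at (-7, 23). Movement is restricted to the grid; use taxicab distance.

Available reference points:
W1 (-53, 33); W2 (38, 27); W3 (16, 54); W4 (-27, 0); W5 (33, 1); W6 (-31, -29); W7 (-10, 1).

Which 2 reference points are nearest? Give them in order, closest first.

W7, W4

Distances from (-7, 23):
W1: 56
W2: 49
W3: 54
W4: 43
W5: 62
W6: 76
W7: 25
Sorted: W7 (25) < W4 (43) < W2 (49) < W3 (54) < …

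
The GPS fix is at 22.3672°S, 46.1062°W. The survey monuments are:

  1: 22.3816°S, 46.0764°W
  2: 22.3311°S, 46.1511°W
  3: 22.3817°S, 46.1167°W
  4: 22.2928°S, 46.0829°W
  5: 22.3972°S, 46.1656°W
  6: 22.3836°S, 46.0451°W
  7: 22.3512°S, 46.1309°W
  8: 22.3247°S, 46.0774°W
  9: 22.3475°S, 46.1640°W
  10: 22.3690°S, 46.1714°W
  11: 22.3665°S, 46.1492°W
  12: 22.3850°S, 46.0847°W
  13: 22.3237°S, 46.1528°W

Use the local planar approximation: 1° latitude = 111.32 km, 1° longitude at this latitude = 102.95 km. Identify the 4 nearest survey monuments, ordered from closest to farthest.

Distances from 22.3672°S, 46.1062°W:
1: √((-0.0144·111.32)² + (0.0298·102.95)²) = √(2.569635 + 9.412072) = 3.4615 km
2: √((0.0361·111.32)² + (-0.0449·102.95)²) = √(16.149564 + 21.367090) = 6.1251 km
3: √((-0.0145·111.32)² + (-0.0105·102.95)²) = √(2.605448 + 1.168507) = 1.9427 km
4: √((0.0744·111.32)² + (0.0233·102.95)²) = √(68.594969 + 5.753930) = 8.6226 km
5: √((-0.0300·111.32)² + (-0.0594·102.95)²) = √(11.152928 + 37.396038) = 6.9677 km
6: √((-0.0164·111.32)² + (0.0611·102.95)²) = √(3.332991 + 39.567182) = 6.5498 km
7: √((0.0160·111.32)² + (-0.0247·102.95)²) = √(3.172388 + 6.466162) = 3.1046 km
8: √((0.0425·111.32)² + (0.0288·102.95)²) = √(22.383307 + 8.790988) = 5.5834 km
9: √((0.0197·111.32)² + (-0.0578·102.95)²) = √(4.809267 + 35.408569) = 6.3418 km
10: √((-0.0018·111.32)² + (-0.0652·102.95)²) = √(0.040151 + 45.055508) = 6.7153 km
11: √((0.0007·111.32)² + (-0.0430·102.95)²) = √(0.006072 + 19.597001) = 4.4275 km
12: √((-0.0178·111.32)² + (0.0215·102.95)²) = √(3.926326 + 4.899250) = 2.9708 km
13: √((0.0435·111.32)² + (-0.0466·102.95)²) = √(23.449031 + 23.015718) = 6.8165 km
Sorted: 3 (1.9427 km) < 12 (2.9708 km) < 7 (3.1046 km) < 1 (3.4615 km) < 11 (4.4275 km) < 8 (5.5834 km) < …

3, 12, 7, 1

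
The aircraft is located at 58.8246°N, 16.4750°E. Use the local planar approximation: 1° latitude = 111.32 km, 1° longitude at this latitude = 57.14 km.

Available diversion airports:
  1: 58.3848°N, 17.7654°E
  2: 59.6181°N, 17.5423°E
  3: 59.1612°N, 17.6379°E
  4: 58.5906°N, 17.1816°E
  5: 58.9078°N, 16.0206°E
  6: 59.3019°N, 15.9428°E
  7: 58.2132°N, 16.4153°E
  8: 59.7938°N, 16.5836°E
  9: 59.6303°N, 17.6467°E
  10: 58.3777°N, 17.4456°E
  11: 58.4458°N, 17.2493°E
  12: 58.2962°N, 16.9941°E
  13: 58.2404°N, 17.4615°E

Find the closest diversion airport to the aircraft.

5

Distances from 58.8246°N, 16.4750°E:
1: 88.5074 km
2: 107.3399 km
3: 76.2848 km
4: 48.0489 km
5: 27.5669 km
6: 61.2199 km
7: 68.1465 km
8: 108.0696 km
9: 111.9233 km
10: 74.5035 km
11: 61.1198 km
12: 65.8769 km
13: 86.0624 km
Minimum: 5 at 27.5669 km.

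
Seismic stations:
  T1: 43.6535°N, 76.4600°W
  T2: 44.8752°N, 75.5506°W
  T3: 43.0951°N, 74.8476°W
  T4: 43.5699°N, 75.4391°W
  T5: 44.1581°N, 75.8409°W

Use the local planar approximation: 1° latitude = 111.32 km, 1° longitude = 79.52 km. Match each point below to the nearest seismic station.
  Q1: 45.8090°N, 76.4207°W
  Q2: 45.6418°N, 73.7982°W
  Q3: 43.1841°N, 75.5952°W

Q1→T2; Q2→T2; Q3→T4

Q1 at 45.8090°N, 76.4207°W:
  T1: √((-2.1555·111.32)² + (-0.0393·79.52)²) = √(57576.127274 + 9.766475) = 239.9706 km
  T2: √((-0.9338·111.32)² + (0.8701·79.52)²) = √(10805.730567 + 4787.304810) = 124.8721 km
  T3: √((-2.7139·111.32)² + (1.5731·79.52)²) = √(91271.266590 + 15648.236633) = 326.9855 km
  T4: √((-2.2391·111.32)² + (0.9816·79.52)²) = √(62128.858626 + 6092.869022) = 261.1929 km
  T5: √((-1.6509·111.32)² + (0.5798·79.52)²) = √(33774.422385 + 2125.735204) = 189.4734 km
  → nearest: T2 (124.8721 km)
Q2 at 45.6418°N, 73.7982°W:
  T1: √((-1.9883·111.32)² + (-2.6618·79.52)²) = √(48990.313696 + 44802.637796) = 306.2563 km
  T2: √((-0.7666·111.32)² + (-1.7524·79.52)²) = √(7282.559225 + 19418.658838) = 163.4051 km
  T3: √((-2.5467·111.32)² + (-1.0494·79.52)²) = √(80371.481150 + 6963.616770) = 295.5251 km
  T4: √((-2.0719·111.32)² + (-1.6409·79.52)²) = √(53196.612298 + 17026.170292) = 264.9958 km
  T5: √((-1.4837·111.32)² + (-2.0427·79.52)²) = √(27279.637105 + 26385.292960) = 231.6569 km
  → nearest: T2 (163.4051 km)
Q3 at 43.1841°N, 75.5952°W:
  T1: √((0.4694·111.32)² + (-0.8648·79.52)²) = √(2730.439549 + 4729.161057) = 86.3690 km
  T2: √((1.6911·111.32)² + (0.0446·79.52)²) = √(35439.286889 + 12.578315) = 188.2867 km
  T3: √((-0.0890·111.32)² + (0.7476·79.52)²) = √(98.158160 + 3534.201674) = 60.2691 km
  T4: √((0.3858·111.32)² + (0.1561·79.52)²) = √(1844.466798 + 154.084356) = 44.7052 km
  T5: √((0.9740·111.32)² + (-0.2457·79.52)²) = √(11756.128083 + 381.735945) = 110.1720 km
  → nearest: T4 (44.7052 km)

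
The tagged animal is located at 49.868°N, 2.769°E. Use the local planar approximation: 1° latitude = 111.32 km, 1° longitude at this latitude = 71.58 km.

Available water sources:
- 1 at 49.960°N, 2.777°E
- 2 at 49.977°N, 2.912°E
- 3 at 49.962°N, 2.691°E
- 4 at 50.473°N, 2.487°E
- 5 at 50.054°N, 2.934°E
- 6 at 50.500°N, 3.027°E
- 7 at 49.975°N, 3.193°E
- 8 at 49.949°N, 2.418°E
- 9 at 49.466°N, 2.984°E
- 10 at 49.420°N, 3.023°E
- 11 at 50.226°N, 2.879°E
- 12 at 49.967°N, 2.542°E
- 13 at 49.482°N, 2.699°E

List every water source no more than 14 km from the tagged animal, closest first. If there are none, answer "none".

1, 3

Distances from 49.868°N, 2.769°E:
1: 10.257 km
2: 15.875 km
3: 11.860 km
4: 70.309 km
5: 23.837 km
6: 72.738 km
7: 32.604 km
8: 26.694 km
9: 47.323 km
10: 53.082 km
11: 40.623 km
12: 19.634 km
13: 43.261 km
Threshold 14 km: 1 (10.257 km), 3 (11.860 km) are within range.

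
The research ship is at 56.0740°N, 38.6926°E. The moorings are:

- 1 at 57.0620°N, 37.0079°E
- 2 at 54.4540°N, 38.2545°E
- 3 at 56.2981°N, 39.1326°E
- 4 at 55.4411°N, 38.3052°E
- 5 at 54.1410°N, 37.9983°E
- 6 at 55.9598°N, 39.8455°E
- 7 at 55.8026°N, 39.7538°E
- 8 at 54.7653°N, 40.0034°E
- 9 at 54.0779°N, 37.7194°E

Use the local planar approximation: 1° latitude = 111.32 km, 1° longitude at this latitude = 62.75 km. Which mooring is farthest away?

9

Distances from 56.0740°N, 38.6926°E:
1: 152.5522 km
2: 182.4217 km
3: 37.2110 km
4: 74.5303 km
5: 219.5478 km
6: 73.4530 km
7: 73.1235 km
8: 167.3006 km
9: 230.4447 km
Maximum: 9 at 230.4447 km.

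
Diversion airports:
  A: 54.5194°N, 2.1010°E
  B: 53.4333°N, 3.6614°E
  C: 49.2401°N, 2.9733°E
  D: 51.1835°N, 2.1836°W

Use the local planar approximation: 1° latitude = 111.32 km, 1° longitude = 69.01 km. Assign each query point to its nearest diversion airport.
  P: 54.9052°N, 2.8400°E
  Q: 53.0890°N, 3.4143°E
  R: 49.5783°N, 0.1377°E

P→A; Q→B; R→C

P at 54.9052°N, 2.8400°E:
  A: 66.6731 km
  B: 173.3800 km
  C: 630.7060 km
  D: 540.2132 km
  → nearest: A (66.6731 km)
Q at 53.0890°N, 3.4143°E:
  A: 183.2180 km
  B: 41.9497 km
  C: 429.5390 km
  D: 440.7168 km
  → nearest: B (41.9497 km)
R at 49.5783°N, 0.1377°E:
  A: 566.4842 km
  B: 493.2462 km
  C: 199.2735 km
  D: 239.9837 km
  → nearest: C (199.2735 km)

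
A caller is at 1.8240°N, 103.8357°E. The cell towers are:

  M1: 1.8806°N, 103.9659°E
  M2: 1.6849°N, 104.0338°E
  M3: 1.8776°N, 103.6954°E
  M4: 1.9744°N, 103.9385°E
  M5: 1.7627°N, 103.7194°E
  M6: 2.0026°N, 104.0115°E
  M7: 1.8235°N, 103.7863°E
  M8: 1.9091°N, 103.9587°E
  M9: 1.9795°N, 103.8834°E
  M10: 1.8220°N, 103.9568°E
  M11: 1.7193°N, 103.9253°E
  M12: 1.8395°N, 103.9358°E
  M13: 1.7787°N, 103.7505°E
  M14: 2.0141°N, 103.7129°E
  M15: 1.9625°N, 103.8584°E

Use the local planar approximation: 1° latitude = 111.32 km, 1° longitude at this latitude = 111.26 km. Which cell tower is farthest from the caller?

M6

Distances from 1.8240°N, 103.8357°E:
M1: 15.7970 km
M2: 26.9362 km
M3: 16.7113 km
M4: 20.2763 km
M5: 14.6287 km
M6: 27.8901 km
M7: 5.4965 km
M8: 16.6440 km
M9: 18.1055 km
M10: 13.4754 km
M11: 15.3370 km
M12: 11.2700 km
M13: 10.7372 km
M14: 25.1892 km
M15: 15.6233 km
Maximum: M6 at 27.8901 km.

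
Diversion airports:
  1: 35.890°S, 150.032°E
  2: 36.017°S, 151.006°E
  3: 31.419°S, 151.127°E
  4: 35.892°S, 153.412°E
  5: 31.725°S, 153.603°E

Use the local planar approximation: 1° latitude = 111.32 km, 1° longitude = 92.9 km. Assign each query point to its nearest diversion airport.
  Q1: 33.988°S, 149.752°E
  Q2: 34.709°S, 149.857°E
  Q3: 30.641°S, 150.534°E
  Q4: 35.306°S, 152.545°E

Q1 at 33.988°S, 149.752°E:
  1: 213.322 km
  2: 254.142 km
  3: 313.212 km
  4: 400.667 km
  5: 437.553 km
  → nearest: 1 (213.322 km)
Q2 at 34.709°S, 149.857°E:
  1: 132.470 km
  2: 180.541 km
  3: 384.778 km
  4: 355.547 km
  5: 481.092 km
  → nearest: 1 (132.470 km)
Q3 at 30.641°S, 150.534°E:
  1: 586.177 km
  2: 600.061 km
  3: 102.643 km
  4: 642.786 km
  5: 309.595 km
  → nearest: 3 (102.643 km)
Q4 at 35.306°S, 152.545°E:
  1: 242.340 km
  2: 163.419 km
  3: 452.309 km
  4: 103.647 km
  5: 410.575 km
  → nearest: 4 (103.647 km)

Q1→1; Q2→1; Q3→3; Q4→4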